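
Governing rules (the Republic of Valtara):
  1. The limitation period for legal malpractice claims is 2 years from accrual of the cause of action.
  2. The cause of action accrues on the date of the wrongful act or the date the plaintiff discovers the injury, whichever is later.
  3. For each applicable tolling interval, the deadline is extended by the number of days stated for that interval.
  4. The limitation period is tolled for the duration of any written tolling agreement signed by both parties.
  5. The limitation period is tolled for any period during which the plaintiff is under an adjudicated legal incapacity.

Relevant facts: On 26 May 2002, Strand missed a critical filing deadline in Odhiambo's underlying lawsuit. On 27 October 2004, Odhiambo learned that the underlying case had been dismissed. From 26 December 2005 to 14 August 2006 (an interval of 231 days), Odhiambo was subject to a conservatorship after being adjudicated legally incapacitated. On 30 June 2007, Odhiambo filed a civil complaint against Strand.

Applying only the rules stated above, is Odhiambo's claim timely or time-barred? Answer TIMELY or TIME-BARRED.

Because discovery on 27 October 2004 post-dates the 26 May 2002 act, accrual under the later-of rule falls on 27 October 2004.
2 years from 27 October 2004 is 27 October 2006.
The period was tolled for 231 days by the plaintiff's legal incapacity (26 December 2005 to 14 August 2006), pushing the deadline to 15 June 2007.
Odhiambo filed on 30 June 2007, after the 15 June 2007 deadline, so the action is time-barred.

TIME-BARRED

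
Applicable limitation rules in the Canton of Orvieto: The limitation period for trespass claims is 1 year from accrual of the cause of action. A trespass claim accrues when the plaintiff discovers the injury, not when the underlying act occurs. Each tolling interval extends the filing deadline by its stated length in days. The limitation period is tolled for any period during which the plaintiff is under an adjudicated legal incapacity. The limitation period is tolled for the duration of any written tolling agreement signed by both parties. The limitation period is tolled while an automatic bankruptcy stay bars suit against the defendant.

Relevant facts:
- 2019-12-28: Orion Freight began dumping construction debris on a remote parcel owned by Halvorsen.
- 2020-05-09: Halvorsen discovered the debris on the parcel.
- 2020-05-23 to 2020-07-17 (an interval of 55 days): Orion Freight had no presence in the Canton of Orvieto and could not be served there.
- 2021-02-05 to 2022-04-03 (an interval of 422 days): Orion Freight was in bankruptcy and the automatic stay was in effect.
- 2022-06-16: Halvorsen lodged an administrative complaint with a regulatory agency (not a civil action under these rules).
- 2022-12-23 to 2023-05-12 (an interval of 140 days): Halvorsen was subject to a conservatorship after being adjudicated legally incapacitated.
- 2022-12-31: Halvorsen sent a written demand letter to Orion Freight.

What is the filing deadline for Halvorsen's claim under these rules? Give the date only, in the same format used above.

2022-07-05

Accrual is tied to discovery, so the period began on 2020-05-09 rather than on 2019-12-28 when the act occurred.
Adding the 1 year base period to 2020-05-09 gives a deadline of 2021-05-09, before any tolling.
The automatic bankruptcy stay from 2021-02-05 to 2022-04-03 tolled the period for 422 days, extending the deadline to 2022-07-05.
By the time the plaintiff's legal incapacity began on 2022-12-23, the limitation period had already expired on 2022-07-05; that interval cannot revive it.
Although the defendant's absence ran from 2020-05-23 to 2020-07-17, the stated rules do not make that a tolling event, so it is disregarded.
Nothing else in the chronology tolls or restarts the period.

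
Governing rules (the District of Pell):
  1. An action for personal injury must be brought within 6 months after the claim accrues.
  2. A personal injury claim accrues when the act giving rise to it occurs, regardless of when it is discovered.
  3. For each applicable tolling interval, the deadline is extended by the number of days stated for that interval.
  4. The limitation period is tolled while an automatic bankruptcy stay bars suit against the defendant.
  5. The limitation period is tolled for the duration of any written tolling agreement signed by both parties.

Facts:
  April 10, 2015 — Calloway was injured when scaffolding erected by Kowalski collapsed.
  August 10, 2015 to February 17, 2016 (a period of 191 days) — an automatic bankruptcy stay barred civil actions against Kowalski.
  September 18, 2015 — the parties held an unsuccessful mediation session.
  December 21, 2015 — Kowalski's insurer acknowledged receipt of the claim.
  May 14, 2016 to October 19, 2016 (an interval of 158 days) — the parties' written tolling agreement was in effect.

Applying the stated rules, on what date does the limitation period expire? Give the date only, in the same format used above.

The claim accrued on April 10, 2015, when the wrongful act occurred.
6 months from April 10, 2015 is October 10, 2015.
Because the automatic bankruptcy stay ran from August 10, 2015 to February 17, 2016, the deadline is extended by 191 days to April 18, 2016.
By the time the written tolling agreement began on May 14, 2016, the limitation period had already expired on April 18, 2016; that interval cannot revive it.
None of the other events listed affects the running of the period under the stated rules.

April 18, 2016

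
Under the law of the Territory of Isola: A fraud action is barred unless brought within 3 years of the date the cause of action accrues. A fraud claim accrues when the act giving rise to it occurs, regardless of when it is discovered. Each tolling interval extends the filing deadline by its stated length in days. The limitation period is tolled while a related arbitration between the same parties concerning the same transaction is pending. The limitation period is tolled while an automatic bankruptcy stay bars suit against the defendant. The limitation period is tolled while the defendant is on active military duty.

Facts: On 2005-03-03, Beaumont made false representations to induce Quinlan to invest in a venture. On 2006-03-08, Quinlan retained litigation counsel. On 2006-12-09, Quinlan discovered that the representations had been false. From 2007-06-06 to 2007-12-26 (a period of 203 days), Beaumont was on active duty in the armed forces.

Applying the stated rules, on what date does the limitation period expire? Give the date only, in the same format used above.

2008-09-22

Because the rule ties accrual to occurrence, the claim accrued on 2005-03-03, not on the 2006-12-09 discovery date.
Adding the 3 years base period to 2005-03-03 gives a deadline of 2008-03-03, before any tolling.
Because the defendant's active military service ran from 2007-06-06 to 2007-12-26, the deadline is extended by 203 days to 2008-09-22.
The other events in the timeline have no effect on the limitation period under the stated rules.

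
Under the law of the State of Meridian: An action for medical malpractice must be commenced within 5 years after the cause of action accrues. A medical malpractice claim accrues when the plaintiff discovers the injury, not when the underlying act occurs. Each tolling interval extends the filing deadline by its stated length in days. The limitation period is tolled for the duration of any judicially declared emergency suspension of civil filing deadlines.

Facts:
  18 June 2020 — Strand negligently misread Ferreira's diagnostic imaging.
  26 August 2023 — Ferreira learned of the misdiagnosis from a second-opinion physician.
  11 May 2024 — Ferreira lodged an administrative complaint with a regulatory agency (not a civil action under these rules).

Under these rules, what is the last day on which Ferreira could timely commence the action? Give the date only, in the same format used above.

Under the discovery rule, the claim accrued on 26 August 2023, when Ferreira discovered the injury — not on the 18 June 2020 date of the underlying act.
5 years from 26 August 2023 is 26 August 2028.
None of the other events listed affects the running of the period under the stated rules.

26 August 2028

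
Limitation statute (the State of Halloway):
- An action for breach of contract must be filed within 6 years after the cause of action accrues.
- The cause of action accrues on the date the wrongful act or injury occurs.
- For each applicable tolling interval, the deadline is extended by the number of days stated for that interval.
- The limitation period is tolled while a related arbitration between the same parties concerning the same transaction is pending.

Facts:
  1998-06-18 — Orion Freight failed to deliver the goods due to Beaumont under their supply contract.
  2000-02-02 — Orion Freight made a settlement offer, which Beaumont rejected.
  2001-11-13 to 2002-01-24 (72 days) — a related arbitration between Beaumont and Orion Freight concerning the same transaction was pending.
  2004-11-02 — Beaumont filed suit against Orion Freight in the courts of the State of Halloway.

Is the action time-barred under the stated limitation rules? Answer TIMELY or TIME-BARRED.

TIME-BARRED

The claim accrued on 1998-06-18, when the wrongful act occurred.
The untolled deadline — 6 years after 1998-06-18 — is 2004-06-18.
The pending related arbitration from 2001-11-13 to 2002-01-24 tolled the period for 72 days, extending the deadline to 2004-08-29.
None of the other events listed affects the running of the period under the stated rules.
Filing on 2004-11-02 missed the 2004-08-29 deadline — the action is time-barred.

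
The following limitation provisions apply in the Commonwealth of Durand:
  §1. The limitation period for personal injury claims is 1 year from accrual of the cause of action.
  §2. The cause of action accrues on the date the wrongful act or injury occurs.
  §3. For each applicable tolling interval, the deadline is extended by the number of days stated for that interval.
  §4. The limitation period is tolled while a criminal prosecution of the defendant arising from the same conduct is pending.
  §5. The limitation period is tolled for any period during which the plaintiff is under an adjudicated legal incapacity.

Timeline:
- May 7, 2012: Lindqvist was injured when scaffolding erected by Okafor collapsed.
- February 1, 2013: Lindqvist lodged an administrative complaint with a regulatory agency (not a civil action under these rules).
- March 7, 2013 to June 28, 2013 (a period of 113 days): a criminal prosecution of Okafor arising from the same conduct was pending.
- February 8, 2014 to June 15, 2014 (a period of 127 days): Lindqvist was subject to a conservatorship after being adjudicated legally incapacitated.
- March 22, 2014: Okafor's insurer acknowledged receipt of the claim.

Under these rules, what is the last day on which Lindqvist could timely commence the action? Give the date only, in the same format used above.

The cause of action accrued on May 7, 2012, the date of the act.
Adding the 1 year base period to May 7, 2012 gives a deadline of May 7, 2013, before any tolling.
Because the pending criminal prosecution ran from March 7, 2013 to June 28, 2013, the deadline is extended by 113 days to August 28, 2013.
The plaintiff's legal incapacity from February 8, 2014 to June 15, 2014 began after the period had already run on August 28, 2013, so it has no tolling effect.
The other events in the timeline have no effect on the limitation period under the stated rules.

August 28, 2013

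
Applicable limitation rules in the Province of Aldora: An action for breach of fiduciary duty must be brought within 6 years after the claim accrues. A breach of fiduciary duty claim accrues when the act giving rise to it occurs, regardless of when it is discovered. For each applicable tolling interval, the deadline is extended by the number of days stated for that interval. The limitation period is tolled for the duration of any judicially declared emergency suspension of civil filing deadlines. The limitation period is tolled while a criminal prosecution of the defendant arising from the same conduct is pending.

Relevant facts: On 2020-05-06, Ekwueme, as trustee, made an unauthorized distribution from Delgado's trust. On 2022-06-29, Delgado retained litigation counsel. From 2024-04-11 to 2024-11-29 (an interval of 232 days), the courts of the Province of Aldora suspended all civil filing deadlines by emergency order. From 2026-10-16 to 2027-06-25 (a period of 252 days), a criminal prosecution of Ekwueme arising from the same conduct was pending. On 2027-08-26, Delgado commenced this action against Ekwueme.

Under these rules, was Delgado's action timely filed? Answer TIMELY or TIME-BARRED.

The claim accrued on 2020-05-06, the date of the act.
The untolled deadline — 6 years after 2020-05-06 — is 2026-05-06.
Because the emergency suspension of filing deadlines ran from 2024-04-11 to 2024-11-29, the deadline is extended by 232 days to 2026-12-24.
The period was tolled for 252 days by the pending criminal prosecution (2026-10-16 to 2027-06-25), pushing the deadline to 2027-09-02.
The other events in the timeline have no effect on the limitation period under the stated rules.
Delgado filed on 2027-08-26, before the 2027-09-02 deadline, so the action is timely.

TIMELY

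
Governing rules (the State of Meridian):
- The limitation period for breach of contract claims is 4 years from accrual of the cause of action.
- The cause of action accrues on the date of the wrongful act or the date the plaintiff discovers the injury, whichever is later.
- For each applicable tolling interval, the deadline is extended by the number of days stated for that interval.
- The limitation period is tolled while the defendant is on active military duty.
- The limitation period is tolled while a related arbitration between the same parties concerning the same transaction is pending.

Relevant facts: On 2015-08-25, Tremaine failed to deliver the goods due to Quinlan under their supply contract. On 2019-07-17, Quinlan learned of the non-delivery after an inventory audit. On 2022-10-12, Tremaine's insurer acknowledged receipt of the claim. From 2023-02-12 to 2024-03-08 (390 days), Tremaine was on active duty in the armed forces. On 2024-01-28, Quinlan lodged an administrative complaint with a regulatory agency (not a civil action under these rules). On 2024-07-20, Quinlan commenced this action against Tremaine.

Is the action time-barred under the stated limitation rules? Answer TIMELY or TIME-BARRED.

TIMELY

The claim accrued on 2019-07-17 — the later of the 2015-08-25 act and the 2019-07-17 discovery.
The untolled deadline — 4 years after 2019-07-17 — is 2023-07-17.
The defendant's active military service from 2023-02-12 to 2024-03-08 tolled the period for 390 days, extending the deadline to 2024-08-10.
Nothing else in the chronology tolls or restarts the period.
Filing on 2024-07-20 beat the 2024-08-10 deadline — the action is timely.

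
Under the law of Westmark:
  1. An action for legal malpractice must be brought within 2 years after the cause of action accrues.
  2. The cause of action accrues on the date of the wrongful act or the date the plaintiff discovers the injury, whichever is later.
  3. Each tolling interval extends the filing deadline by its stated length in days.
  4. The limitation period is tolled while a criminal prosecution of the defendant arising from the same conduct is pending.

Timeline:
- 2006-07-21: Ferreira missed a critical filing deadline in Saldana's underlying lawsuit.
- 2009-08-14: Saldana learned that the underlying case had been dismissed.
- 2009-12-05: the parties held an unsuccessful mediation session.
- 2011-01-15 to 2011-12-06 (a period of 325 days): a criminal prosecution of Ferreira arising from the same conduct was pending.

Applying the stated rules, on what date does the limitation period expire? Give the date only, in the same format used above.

2012-07-04

Taking the later of the act (2006-07-21) and discovery (2009-08-14), the claim accrued on 2009-08-14.
Adding the 2 years base period to 2009-08-14 gives a deadline of 2011-08-14, before any tolling.
The period was tolled for 325 days by the pending criminal prosecution (2011-01-15 to 2011-12-06), pushing the deadline to 2012-07-04.
The other events in the timeline have no effect on the limitation period under the stated rules.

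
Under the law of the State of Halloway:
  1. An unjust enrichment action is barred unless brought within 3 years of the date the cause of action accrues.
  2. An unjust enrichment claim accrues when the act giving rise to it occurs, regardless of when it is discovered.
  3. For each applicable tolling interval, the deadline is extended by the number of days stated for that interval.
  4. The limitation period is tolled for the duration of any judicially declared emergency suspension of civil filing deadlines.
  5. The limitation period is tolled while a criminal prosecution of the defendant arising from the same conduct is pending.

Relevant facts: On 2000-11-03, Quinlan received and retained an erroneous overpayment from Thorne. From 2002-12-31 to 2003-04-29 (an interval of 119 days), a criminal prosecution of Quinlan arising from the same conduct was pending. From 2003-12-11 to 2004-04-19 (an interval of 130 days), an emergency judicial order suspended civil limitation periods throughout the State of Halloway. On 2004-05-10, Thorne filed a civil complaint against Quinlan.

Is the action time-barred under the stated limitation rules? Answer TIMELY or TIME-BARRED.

TIMELY

The limitation period began to run on 2000-11-03.
The untolled deadline — 3 years after 2000-11-03 — is 2003-11-03.
The period was tolled for 119 days by the pending criminal prosecution (2002-12-31 to 2003-04-29), pushing the deadline to 2004-03-01.
Because the emergency suspension of filing deadlines ran from 2003-12-11 to 2004-04-19, the deadline is extended by 130 days to 2004-07-09.
Filing on 2004-05-10 beat the 2004-07-09 deadline — the action is timely.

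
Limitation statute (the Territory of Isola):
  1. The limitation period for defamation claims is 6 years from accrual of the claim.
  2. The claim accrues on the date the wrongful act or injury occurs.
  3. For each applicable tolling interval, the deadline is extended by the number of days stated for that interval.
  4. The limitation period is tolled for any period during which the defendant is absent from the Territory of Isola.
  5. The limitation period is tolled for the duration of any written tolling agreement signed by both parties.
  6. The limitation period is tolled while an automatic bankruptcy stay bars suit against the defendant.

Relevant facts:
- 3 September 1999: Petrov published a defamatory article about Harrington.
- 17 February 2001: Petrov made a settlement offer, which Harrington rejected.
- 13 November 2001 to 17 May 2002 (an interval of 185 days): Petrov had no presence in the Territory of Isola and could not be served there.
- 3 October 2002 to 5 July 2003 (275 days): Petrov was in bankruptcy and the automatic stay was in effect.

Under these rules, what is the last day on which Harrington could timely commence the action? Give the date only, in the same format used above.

7 December 2006

The limitation period began to run on 3 September 1999.
The untolled deadline — 6 years after 3 September 1999 — is 3 September 2005.
The defendant's absence from the jurisdiction from 13 November 2001 to 17 May 2002 tolled the period for 185 days, extending the deadline to 7 March 2006.
Because the automatic bankruptcy stay ran from 3 October 2002 to 5 July 2003, the deadline is extended by 275 days to 7 December 2006.
Nothing else in the chronology tolls or restarts the period.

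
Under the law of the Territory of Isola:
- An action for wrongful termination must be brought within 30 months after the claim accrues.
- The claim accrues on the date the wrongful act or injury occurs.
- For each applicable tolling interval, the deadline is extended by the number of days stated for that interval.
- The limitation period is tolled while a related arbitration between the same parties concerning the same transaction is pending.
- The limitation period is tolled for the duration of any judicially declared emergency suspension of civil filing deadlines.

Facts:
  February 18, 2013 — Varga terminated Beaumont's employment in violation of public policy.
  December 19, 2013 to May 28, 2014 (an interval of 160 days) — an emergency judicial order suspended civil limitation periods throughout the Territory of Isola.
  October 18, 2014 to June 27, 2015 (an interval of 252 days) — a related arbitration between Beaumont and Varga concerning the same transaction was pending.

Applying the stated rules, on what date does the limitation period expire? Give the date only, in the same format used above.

October 3, 2016

The claim accrued on February 18, 2013, when the wrongful act occurred.
Adding the 30 months base period to February 18, 2013 gives a deadline of August 18, 2015, before any tolling.
The period was tolled for 160 days by the emergency suspension of filing deadlines (December 19, 2013 to May 28, 2014), pushing the deadline to January 25, 2016.
The pending related arbitration from October 18, 2014 to June 27, 2015 tolled the period for 252 days, extending the deadline to October 3, 2016.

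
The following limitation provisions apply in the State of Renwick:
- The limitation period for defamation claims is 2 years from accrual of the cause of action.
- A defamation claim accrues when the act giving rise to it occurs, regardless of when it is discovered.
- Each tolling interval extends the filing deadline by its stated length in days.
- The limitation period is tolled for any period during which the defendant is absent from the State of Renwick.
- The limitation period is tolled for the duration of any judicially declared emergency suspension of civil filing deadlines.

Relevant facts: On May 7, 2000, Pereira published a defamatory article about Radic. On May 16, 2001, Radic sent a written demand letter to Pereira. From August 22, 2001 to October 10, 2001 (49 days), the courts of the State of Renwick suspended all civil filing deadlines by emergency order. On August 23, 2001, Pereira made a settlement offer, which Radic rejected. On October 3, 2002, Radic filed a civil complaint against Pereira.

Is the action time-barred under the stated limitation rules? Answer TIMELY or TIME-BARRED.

TIME-BARRED

The cause of action accrued on May 7, 2000, the date of the act.
2 years from May 7, 2000 is May 7, 2002.
Because the emergency suspension of filing deadlines ran from August 22, 2001 to October 10, 2001, the deadline is extended by 49 days to June 25, 2002.
None of the other events listed affects the running of the period under the stated rules.
The October 3, 2002 filing falls after the June 25, 2002 deadline; the claim is time-barred.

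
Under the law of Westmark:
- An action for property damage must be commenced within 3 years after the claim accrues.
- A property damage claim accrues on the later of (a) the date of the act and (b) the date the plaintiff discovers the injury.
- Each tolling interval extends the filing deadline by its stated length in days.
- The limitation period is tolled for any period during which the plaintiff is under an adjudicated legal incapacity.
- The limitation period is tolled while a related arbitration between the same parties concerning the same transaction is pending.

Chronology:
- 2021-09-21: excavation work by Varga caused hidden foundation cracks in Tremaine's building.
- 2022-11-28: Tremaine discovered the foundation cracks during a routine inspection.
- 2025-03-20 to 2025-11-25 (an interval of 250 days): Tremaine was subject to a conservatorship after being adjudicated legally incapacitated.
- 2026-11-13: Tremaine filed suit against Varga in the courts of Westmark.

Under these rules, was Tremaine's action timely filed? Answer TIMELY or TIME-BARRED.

TIME-BARRED

Taking the later of the act (2021-09-21) and discovery (2022-11-28), the claim accrued on 2022-11-28.
3 years from 2022-11-28 is 2025-11-28.
The period was tolled for 250 days by the plaintiff's legal incapacity (2025-03-20 to 2025-11-25), pushing the deadline to 2026-08-05.
Filing on 2026-11-13 missed the 2026-08-05 deadline — the action is time-barred.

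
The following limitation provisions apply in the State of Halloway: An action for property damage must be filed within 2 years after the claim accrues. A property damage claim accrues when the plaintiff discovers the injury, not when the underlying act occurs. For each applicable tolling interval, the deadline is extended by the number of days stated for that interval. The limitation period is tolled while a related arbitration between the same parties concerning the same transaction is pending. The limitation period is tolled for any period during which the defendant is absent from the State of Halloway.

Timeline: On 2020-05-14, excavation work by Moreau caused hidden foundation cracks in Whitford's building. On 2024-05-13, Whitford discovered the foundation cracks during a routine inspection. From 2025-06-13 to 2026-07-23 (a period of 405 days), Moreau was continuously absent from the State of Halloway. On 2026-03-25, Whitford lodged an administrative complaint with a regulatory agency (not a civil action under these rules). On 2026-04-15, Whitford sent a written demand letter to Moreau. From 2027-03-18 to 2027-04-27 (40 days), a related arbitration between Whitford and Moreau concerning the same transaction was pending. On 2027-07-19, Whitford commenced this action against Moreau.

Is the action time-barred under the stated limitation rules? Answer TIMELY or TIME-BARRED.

TIMELY

The claim did not accrue until Whitford discovered the injury on 2024-05-13; the 2020-05-14 act date does not start the clock under the stated rule.
The untolled deadline — 2 years after 2024-05-13 — is 2026-05-13.
The defendant's absence from the jurisdiction from 2025-06-13 to 2026-07-23 tolled the period for 405 days, extending the deadline to 2027-06-22.
The pending related arbitration from 2027-03-18 to 2027-04-27 tolled the period for 40 days, extending the deadline to 2027-08-01.
Nothing else in the chronology tolls or restarts the period.
Whitford filed on 2027-07-19, before the 2027-08-01 deadline, so the action is timely.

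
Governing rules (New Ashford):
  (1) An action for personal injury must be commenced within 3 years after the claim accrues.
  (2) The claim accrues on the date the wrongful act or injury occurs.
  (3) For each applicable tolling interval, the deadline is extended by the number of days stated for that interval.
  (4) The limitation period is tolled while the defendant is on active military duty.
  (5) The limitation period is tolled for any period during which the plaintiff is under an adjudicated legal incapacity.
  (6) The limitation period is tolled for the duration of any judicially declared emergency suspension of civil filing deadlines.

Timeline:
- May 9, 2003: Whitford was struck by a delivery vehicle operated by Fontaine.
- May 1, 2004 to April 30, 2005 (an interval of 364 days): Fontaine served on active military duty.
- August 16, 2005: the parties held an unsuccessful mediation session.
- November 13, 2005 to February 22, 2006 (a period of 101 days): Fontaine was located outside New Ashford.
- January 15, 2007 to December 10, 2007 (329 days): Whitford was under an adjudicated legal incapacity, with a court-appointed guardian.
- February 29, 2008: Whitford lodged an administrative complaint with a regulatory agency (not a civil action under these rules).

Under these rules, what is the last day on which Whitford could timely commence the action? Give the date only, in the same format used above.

The claim accrued on May 9, 2003, the date of the act.
Adding the 3 years base period to May 9, 2003 gives a deadline of May 9, 2006, before any tolling.
Because the defendant's active military service ran from May 1, 2004 to April 30, 2005, the deadline is extended by 364 days to May 8, 2007.
Because the plaintiff's legal incapacity ran from January 15, 2007 to December 10, 2007, the deadline is extended by 329 days to April 1, 2008.
Although the defendant's absence ran from November 13, 2005 to February 22, 2006, the stated rules do not make that a tolling event, so it is disregarded.
The other events in the timeline have no effect on the limitation period under the stated rules.

April 1, 2008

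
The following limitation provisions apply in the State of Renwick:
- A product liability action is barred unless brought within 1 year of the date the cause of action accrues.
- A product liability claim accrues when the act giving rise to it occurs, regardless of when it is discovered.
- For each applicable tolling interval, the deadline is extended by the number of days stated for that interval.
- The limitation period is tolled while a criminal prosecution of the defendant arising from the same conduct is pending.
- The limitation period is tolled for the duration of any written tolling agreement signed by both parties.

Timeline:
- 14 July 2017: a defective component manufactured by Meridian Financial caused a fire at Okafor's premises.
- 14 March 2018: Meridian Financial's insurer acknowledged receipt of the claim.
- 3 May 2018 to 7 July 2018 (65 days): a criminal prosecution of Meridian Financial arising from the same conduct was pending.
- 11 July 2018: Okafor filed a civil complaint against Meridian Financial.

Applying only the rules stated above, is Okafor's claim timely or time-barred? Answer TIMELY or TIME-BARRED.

TIMELY

The claim accrued on 14 July 2017, when the wrongful act occurred.
Adding the 1 year base period to 14 July 2017 gives a deadline of 14 July 2018, before any tolling.
The period was tolled for 65 days by the pending criminal prosecution (3 May 2018 to 7 July 2018), pushing the deadline to 17 September 2018.
Nothing else in the chronology tolls or restarts the period.
The 11 July 2018 filing precedes the 17 September 2018 deadline; the claim is timely.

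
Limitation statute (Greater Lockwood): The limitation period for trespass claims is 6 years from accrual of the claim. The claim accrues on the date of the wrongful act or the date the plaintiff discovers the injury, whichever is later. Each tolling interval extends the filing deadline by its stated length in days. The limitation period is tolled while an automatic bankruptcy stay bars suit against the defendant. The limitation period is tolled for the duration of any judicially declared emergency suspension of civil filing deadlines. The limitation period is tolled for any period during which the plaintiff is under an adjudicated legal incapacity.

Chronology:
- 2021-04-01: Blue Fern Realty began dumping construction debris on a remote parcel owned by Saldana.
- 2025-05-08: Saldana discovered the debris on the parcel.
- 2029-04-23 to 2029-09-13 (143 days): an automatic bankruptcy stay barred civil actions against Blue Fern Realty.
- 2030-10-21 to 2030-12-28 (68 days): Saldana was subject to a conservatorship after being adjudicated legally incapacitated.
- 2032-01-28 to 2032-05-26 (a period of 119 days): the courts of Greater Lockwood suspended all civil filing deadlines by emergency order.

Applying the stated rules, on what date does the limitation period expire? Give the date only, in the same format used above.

The claim accrued on 2025-05-08 — the later of the 2021-04-01 act and the 2025-05-08 discovery.
The untolled deadline — 6 years after 2025-05-08 — is 2031-05-08.
The automatic bankruptcy stay from 2029-04-23 to 2029-09-13 tolled the period for 143 days, extending the deadline to 2031-09-28.
Because the plaintiff's legal incapacity ran from 2030-10-21 to 2030-12-28, the deadline is extended by 68 days to 2031-12-05.
The emergency suspension of filing deadlines from 2032-01-28 to 2032-05-26 began after the period had already run on 2031-12-05, so it has no tolling effect.

2031-12-05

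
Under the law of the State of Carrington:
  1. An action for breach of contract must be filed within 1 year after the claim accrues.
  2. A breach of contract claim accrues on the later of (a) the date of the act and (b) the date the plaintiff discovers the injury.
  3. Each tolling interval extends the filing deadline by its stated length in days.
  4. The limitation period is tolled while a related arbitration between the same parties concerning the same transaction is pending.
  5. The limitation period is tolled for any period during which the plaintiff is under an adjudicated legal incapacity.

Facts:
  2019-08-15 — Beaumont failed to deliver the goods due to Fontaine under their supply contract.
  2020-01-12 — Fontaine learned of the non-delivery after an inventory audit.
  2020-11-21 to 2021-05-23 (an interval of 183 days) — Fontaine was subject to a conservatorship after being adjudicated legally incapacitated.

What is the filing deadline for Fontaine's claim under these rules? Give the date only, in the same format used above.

2021-07-14

The claim accrued on 2020-01-12 — the later of the 2019-08-15 act and the 2020-01-12 discovery.
The untolled deadline — 1 year after 2020-01-12 — is 2021-01-12.
Because the plaintiff's legal incapacity ran from 2020-11-21 to 2021-05-23, the deadline is extended by 183 days to 2021-07-14.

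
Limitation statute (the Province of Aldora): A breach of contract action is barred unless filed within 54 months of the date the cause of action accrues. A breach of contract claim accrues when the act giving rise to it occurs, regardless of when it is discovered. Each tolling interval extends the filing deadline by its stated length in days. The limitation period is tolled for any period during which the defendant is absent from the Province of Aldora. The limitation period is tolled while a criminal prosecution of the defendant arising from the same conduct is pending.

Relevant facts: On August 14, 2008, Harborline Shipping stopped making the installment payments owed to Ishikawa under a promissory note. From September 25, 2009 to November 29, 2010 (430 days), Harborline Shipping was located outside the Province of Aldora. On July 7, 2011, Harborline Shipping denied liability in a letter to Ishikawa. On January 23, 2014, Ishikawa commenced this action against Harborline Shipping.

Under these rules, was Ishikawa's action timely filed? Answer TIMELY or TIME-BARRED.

The limitation period began to run on August 14, 2008.
Adding the 54 months base period to August 14, 2008 gives a deadline of February 14, 2013, before any tolling.
The defendant's absence from the jurisdiction from September 25, 2009 to November 29, 2010 tolled the period for 430 days, extending the deadline to April 20, 2014.
None of the other events listed affects the running of the period under the stated rules.
Ishikawa filed on January 23, 2014, before the April 20, 2014 deadline, so the action is timely.

TIMELY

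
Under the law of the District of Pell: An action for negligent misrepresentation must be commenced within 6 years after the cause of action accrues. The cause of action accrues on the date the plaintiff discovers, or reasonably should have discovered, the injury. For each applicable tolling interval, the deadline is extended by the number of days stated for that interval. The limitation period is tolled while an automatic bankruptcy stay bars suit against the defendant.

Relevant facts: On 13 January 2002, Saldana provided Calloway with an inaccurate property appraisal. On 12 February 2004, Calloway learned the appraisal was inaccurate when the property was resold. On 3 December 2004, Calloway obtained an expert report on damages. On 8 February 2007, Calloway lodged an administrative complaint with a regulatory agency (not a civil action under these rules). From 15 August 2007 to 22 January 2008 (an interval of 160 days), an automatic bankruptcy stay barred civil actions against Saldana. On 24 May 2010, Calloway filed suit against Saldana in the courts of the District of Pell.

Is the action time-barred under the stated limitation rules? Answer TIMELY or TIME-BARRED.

TIMELY

The claim did not accrue until Calloway discovered the injury on 12 February 2004; the 13 January 2002 act date does not start the clock under the stated rule.
Adding the 6 years base period to 12 February 2004 gives a deadline of 12 February 2010, before any tolling.
Because the automatic bankruptcy stay ran from 15 August 2007 to 22 January 2008, the deadline is extended by 160 days to 22 July 2010.
The other events in the timeline have no effect on the limitation period under the stated rules.
Calloway filed on 24 May 2010, before the 22 July 2010 deadline, so the action is timely.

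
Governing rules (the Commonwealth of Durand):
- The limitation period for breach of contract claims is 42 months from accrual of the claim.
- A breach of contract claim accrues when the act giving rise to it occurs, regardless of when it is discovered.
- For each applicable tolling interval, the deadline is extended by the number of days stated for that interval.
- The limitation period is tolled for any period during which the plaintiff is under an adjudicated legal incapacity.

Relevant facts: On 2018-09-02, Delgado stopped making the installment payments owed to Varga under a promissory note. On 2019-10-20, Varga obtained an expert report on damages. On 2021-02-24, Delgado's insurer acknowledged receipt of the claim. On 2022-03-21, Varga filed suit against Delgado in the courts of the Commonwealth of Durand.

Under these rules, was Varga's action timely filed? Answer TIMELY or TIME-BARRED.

The claim accrued on 2018-09-02, the date of the act.
42 months from 2018-09-02 is 2022-03-02.
None of the other events listed affects the running of the period under the stated rules.
The 2022-03-21 filing falls after the 2022-03-02 deadline; the claim is time-barred.

TIME-BARRED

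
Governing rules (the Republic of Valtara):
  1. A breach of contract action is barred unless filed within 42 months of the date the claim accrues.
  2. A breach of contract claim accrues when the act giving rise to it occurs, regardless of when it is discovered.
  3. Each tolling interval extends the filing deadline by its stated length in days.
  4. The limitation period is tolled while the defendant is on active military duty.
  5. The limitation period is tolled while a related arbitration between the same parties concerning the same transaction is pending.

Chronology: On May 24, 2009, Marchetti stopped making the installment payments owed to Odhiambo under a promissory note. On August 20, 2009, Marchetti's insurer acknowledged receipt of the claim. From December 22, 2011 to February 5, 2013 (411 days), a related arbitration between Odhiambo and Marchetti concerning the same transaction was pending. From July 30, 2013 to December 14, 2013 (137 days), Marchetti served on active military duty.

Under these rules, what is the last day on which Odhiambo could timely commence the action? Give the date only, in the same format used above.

May 26, 2014

The limitation period began to run on May 24, 2009.
42 months from May 24, 2009 is November 24, 2012.
The period was tolled for 411 days by the pending related arbitration (December 22, 2011 to February 5, 2013), pushing the deadline to January 9, 2014.
Because the defendant's active military service ran from July 30, 2013 to December 14, 2013, the deadline is extended by 137 days to May 26, 2014.
The other events in the timeline have no effect on the limitation period under the stated rules.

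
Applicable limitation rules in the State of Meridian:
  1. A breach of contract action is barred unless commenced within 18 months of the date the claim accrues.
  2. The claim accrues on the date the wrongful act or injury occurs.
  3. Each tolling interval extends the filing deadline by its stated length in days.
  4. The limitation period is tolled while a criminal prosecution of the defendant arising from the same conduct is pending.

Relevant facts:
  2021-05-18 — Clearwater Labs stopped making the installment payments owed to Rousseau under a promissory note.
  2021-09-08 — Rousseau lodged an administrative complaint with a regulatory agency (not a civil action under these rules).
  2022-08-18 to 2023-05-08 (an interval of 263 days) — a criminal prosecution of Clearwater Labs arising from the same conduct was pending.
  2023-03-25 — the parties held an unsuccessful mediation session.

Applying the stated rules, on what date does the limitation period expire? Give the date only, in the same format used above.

2023-08-08

The claim accrued on 2021-05-18, the date of the act.
Adding the 18 months base period to 2021-05-18 gives a deadline of 2022-11-18, before any tolling.
Because the pending criminal prosecution ran from 2022-08-18 to 2023-05-08, the deadline is extended by 263 days to 2023-08-08.
None of the other events listed affects the running of the period under the stated rules.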